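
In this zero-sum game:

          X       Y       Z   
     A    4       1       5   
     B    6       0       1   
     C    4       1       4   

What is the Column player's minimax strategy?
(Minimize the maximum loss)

Column should play Y, value = 1

Work:
Column player minimizes Row's maximum payoff:
Column X: max payoff to Row = 6
Column Y: max payoff to Row = 1
Column Z: max payoff to Row = 5
Minimum is 1, achieved by column Y.
Minimax strategy: Y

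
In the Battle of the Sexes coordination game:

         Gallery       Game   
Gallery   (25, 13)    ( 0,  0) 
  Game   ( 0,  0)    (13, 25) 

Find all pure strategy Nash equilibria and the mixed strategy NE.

Pure NE: (Gallery, Gallery) and (Game, Game); Mixed NE: p = 0.6579, q = 0.3421

Work:
Check pure NE:
(Gallery, Gallery): (25, 13) - no unilateral deviation beneficial
(Game, Game): (13, 25) - no unilateral deviation beneficial
Mixed NE: P1 plays Gallery with p = 0.6579, P2 plays Gallery with q = 0.3421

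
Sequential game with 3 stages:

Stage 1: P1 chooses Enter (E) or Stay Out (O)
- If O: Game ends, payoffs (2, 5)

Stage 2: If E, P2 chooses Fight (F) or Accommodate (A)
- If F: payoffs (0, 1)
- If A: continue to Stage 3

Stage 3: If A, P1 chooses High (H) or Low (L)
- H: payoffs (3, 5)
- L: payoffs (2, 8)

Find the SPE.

SPE: (E, A, H); Outcome (3, 5)

Work:
Stage 3: P1 chooses H (3 vs 2)
Stage 2: P2: F->1, A->5 (anticipating H). Choose A
Stage 1: P1: O->2, E->3 (anticipating A, H). Choose E
SPE path: E -> A -> H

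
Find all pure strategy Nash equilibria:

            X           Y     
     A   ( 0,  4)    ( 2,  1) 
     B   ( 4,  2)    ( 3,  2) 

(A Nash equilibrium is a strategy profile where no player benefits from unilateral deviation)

Nash equilibrium: (B, X), (B, Y)

Work:
Best responses:
  P1 vs X: payoffs [0, 4] → best response B (payoff 4)
  P1 vs Y: payoffs [2, 3] → best response B (payoff 3)
  P2 vs A: payoffs [4, 1] → best response X (payoff 4)
  P2 vs B: payoffs [2, 2] → best response X/Y (payoff 2)
Mutual best responses: (B,X), (B,Y) → Nash equilibria.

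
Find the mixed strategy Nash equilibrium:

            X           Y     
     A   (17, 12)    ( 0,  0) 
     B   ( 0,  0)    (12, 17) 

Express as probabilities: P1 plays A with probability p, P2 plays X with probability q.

p = 0.5862, q = 0.4138

Work:
Find probabilities that make opponent indifferent:
P2 chooses q to make P1 indifferent between A and B
P1 chooses p to make P2 indifferent between X and Y
Mixed NE: P1 plays (A: 0.5862, B: 0.4138), P2 plays (X: 0.4138, Y: 0.5862)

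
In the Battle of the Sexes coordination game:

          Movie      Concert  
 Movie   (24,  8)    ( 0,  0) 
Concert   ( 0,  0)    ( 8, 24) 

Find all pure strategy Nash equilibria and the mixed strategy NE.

Pure NE: (Movie, Movie) and (Concert, Concert); Mixed NE: p = 0.75, q = 0.25

Work:
Check pure NE:
(Movie, Movie): (24, 8) - no unilateral deviation beneficial
(Concert, Concert): (8, 24) - no unilateral deviation beneficial
Mixed NE: P1 plays Movie with p = 0.75, P2 plays Movie with q = 0.25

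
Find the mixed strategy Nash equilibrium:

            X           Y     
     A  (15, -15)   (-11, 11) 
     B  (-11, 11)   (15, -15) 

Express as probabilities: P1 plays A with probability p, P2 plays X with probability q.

p = 0.5, q = 0.5

Work:
Find probabilities that make opponent indifferent:
P2 chooses q to make P1 indifferent between A and B
P1 chooses p to make P2 indifferent between X and Y
Mixed NE: P1 plays (A: 0.5, B: 0.5), P2 plays (X: 0.5, Y: 0.5)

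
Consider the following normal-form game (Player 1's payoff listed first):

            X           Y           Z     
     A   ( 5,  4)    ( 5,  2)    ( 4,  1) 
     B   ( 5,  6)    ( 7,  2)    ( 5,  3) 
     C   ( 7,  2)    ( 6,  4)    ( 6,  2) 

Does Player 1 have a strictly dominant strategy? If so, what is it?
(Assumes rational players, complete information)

No strictly dominant strategy exists for Player 1

Work:
A strategy strictly dominates another if it gives a strictly higher payoff against every opponent action. Compare each pair of P1's strategies column-by-column:
  A vs B: [5 vs 5, 5 vs 7, 4 vs 5] → A does not strictly dominate B (column X: 5 ≤ 5)
  A vs C: [5 vs 7, 5 vs 6, 4 vs 6] → A does not strictly dominate C (column X: 5 ≤ 7)
  B vs A: [5 vs 5, 7 vs 5, 5 vs 4] → B does not strictly dominate A (column X: 5 ≤ 5)
  B vs C: [5 vs 7, 7 vs 6, 5 vs 6] → B does not strictly dominate C (column X: 5 ≤ 7)
  C vs A: [7 vs 5, 6 vs 5, 6 vs 4] → C strictly dominates A
  C vs B: [7 vs 5, 6 vs 7, 6 vs 5] → C does not strictly dominate B (column Y: 6 ≤ 7)
No single strategy strictly dominates all others → no strictly dominant strategy.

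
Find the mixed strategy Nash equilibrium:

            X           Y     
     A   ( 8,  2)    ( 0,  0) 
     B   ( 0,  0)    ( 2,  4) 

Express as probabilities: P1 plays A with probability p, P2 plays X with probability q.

p = 0.6667, q = 0.2

Work:
Find probabilities that make opponent indifferent:
P2 chooses q to make P1 indifferent between A and B
P1 chooses p to make P2 indifferent between X and Y
Mixed NE: P1 plays (A: 0.6667, B: 0.3333), P2 plays (X: 0.2, Y: 0.8)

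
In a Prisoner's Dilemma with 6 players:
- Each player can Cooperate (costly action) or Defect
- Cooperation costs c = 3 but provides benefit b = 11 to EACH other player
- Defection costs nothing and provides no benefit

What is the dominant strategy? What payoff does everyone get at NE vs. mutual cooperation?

Dominant: Defect; NE payoff = 0; Coop payoff = 52

Work:
Defect dominates (saves cost c = 3, benefit to others is external)
NE: All defect → everyone gets 0
If all cooperate: each receives (5)×11 - 3 = 52
Social dilemma: 52 > 0 but NE gives 0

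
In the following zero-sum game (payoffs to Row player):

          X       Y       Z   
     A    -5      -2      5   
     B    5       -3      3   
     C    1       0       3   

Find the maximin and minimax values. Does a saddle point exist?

Maximin = 0, Minimax = 0, Saddle: True

Work:
Row minimums: [-5, -3, 0] → maximin = 0
Column maximums: [5, 0, 5] → minimax = 0
Saddle point exists! Game value = 0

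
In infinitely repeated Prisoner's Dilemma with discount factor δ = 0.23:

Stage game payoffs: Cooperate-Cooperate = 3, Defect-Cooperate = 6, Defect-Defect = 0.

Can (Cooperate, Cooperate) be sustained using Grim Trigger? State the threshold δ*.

δ* = 0.5; since δ = 0.23 < 0.5, cooperation cannot be sustained

Work:
For Grim Trigger:
Cooperate forever: 3/(1-δ)
Defect then punished: 6 + 0·δ/(1-δ)
Need: 3/(1-δ) ≥ 6 + 0·δ/(1-δ)
Solving: δ ≥ (T-R)/(T-P) = (6-3)/(6-0) = 0.5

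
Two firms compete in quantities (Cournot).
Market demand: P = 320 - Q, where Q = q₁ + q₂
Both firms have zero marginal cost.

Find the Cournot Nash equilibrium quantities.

q₁* = q₂* = 106.67; P* = 106.67

Work:
Profit: π_i = P·q_i = (a - q_i - q_j)·q_i
FOC: ∂π_i/∂q_i = a - 2q_i - q_j = 0
Reaction function: q_i = (320 - q_j)/2
Symmetry: q* = 320/3 = 106.67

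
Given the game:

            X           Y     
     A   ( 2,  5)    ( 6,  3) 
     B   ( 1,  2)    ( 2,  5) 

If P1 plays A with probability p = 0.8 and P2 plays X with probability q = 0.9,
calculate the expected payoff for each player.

E[P1] = 2.14, E[P2] = 4.3

Work:
E[P1] = p·q·π₁(A,X) + p·(1-q)·π₁(A,Y) + (1-p)·q·π₁(B,X) + (1-p)·(1-q)·π₁(B,Y)
= 0.8·0.9·2 + 0.8·0.1·6 + 0.2·0.9·1 + 0.2·0.1·2
= 2.14

E[P2] = 4.3 (similar calculation)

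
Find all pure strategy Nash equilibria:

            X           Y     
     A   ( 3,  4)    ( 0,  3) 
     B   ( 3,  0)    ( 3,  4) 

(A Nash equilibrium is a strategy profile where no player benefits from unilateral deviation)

Nash equilibrium: (A, X), (B, Y)

Work:
Best responses:
  P1 vs X: payoffs [3, 3] → best response A/B (payoff 3)
  P1 vs Y: payoffs [0, 3] → best response B (payoff 3)
  P2 vs A: payoffs [4, 3] → best response X (payoff 4)
  P2 vs B: payoffs [0, 4] → best response Y (payoff 4)
Mutual best responses: (A,X), (B,Y) → Nash equilibria.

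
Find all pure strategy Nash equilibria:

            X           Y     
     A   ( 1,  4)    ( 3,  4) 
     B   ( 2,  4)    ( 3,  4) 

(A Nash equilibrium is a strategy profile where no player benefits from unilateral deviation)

Nash equilibrium: (A, Y), (B, X), (B, Y)

Work:
Best responses:
  P1 vs X: payoffs [1, 2] → best response B (payoff 2)
  P1 vs Y: payoffs [3, 3] → best response A/B (payoff 3)
  P2 vs A: payoffs [4, 4] → best response X/Y (payoff 4)
  P2 vs B: payoffs [4, 4] → best response X/Y (payoff 4)
Mutual best responses: (A,Y), (B,X), (B,Y) → Nash equilibria.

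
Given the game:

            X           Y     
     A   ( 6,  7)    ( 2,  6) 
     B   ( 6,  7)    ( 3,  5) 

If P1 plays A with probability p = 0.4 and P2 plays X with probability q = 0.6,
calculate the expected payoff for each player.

E[P1] = 4.64, E[P2] = 6.36

Work:
E[P1] = p·q·π₁(A,X) + p·(1-q)·π₁(A,Y) + (1-p)·q·π₁(B,X) + (1-p)·(1-q)·π₁(B,Y)
= 0.4·0.6·6 + 0.4·0.4·2 + 0.6·0.6·6 + 0.6·0.4·3
= 4.64

E[P2] = 6.36 (similar calculation)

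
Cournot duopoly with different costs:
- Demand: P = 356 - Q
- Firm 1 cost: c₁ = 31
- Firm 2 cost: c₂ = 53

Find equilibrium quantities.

q₁* = 115.67, q₂* = 93.67

Work:
Reaction: q₁ = (356 - 31 - q₂)/2
Reaction: q₂ = (356 - 53 - q₁)/2
Solve simultaneously:
q₁* = (356 - 2×31 + 53)/3 = 115.67
q₂* = (356 - 2×53 + 31)/3 = 93.67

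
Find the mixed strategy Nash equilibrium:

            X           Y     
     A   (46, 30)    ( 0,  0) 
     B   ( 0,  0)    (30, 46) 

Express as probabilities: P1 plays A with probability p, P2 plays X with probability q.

p = 0.6053, q = 0.3947

Work:
Find probabilities that make opponent indifferent:
P2 chooses q to make P1 indifferent between A and B
P1 chooses p to make P2 indifferent between X and Y
Mixed NE: P1 plays (A: 0.6053, B: 0.3947), P2 plays (X: 0.3947, Y: 0.6053)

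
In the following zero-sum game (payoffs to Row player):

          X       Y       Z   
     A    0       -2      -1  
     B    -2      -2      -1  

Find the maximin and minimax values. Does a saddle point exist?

Maximin = -2, Minimax = -2, Saddle: True

Work:
Row minimums: [-2, -2] → maximin = -2
Column maximums: [0, -2, -1] → minimax = -2
Saddle point exists! Game value = -2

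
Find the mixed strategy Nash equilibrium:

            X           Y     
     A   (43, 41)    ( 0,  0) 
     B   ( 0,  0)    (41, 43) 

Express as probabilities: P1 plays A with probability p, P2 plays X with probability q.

p = 0.5119, q = 0.4881

Work:
Find probabilities that make opponent indifferent:
P2 chooses q to make P1 indifferent between A and B
P1 chooses p to make P2 indifferent between X and Y
Mixed NE: P1 plays (A: 0.5119, B: 0.4881), P2 plays (X: 0.4881, Y: 0.5119)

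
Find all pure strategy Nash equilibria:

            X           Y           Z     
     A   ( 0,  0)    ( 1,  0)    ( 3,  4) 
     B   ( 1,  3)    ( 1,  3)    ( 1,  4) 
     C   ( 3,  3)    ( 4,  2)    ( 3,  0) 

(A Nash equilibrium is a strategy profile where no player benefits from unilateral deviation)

Nash equilibrium: (A, Z), (C, X)

Work:
Best responses:
  P1 vs X: payoffs [0, 1, 3] → best response C (payoff 3)
  P1 vs Y: payoffs [1, 1, 4] → best response C (payoff 4)
  P1 vs Z: payoffs [3, 1, 3] → best response A/C (payoff 3)
  P2 vs A: payoffs [0, 0, 4] → best response Z (payoff 4)
  P2 vs B: payoffs [3, 3, 4] → best response Z (payoff 4)
  P2 vs C: payoffs [3, 2, 0] → best response X (payoff 3)
Mutual best responses: (A,Z), (C,X) → Nash equilibria.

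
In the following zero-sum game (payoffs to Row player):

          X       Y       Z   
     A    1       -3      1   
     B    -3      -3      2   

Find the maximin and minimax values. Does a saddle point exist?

Maximin = -3, Minimax = -3, Saddle: True

Work:
Row minimums: [-3, -3] → maximin = -3
Column maximums: [1, -3, 2] → minimax = -3
Saddle point exists! Game value = -3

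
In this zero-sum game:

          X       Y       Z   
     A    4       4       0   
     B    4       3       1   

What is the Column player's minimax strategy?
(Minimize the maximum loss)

Column should play Z, value = 1

Work:
Column player minimizes Row's maximum payoff:
Column X: max payoff to Row = 4
Column Y: max payoff to Row = 4
Column Z: max payoff to Row = 1
Minimum is 1, achieved by column Z.
Minimax strategy: Z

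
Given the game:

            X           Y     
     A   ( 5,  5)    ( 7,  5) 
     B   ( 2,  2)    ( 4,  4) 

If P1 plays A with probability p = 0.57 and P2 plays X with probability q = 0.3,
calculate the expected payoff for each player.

E[P1] = 5.11, E[P2] = 4.312

Work:
E[P1] = p·q·π₁(A,X) + p·(1-q)·π₁(A,Y) + (1-p)·q·π₁(B,X) + (1-p)·(1-q)·π₁(B,Y)
= 0.57·0.3·5 + 0.57·0.7·7 + 0.43·0.3·2 + 0.43·0.7·4
= 5.11

E[P2] = 4.312 (similar calculation)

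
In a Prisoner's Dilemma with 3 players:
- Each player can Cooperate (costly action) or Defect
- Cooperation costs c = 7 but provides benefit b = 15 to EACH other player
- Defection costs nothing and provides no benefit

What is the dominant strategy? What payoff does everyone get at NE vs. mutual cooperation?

Dominant: Defect; NE payoff = 0; Coop payoff = 23

Work:
Defect dominates (saves cost c = 7, benefit to others is external)
NE: All defect → everyone gets 0
If all cooperate: each receives (2)×15 - 7 = 23
Social dilemma: 23 > 0 but NE gives 0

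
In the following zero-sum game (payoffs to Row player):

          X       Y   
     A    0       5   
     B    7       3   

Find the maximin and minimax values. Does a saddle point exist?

Maximin = 3, Minimax = 5, Saddle: False

Work:
Row minimums: [0, 3] → maximin = 3
Column maximums: [7, 5] → minimax = 5
No saddle point (maximin ≠ minimax). Mixed strategy needed.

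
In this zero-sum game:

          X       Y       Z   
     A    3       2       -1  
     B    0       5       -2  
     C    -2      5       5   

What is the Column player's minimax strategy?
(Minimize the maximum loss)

Column should play X, value = 3

Work:
Column player minimizes Row's maximum payoff:
Column X: max payoff to Row = 3
Column Y: max payoff to Row = 5
Column Z: max payoff to Row = 5
Minimum is 3, achieved by column X.
Minimax strategy: X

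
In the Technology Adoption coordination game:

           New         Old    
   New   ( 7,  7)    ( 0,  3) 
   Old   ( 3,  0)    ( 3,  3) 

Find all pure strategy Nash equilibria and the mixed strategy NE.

Pure NE: (New, New) and (Old, Old); Mixed NE: p = 0.4286, q = 0.4286

Work:
Check pure NE:
(New, New): (7, 7) - no unilateral deviation beneficial
(Old, Old): (3, 3) - no unilateral deviation beneficial
Mixed NE: P1 plays New with p = 0.4286, P2 plays New with q = 0.4286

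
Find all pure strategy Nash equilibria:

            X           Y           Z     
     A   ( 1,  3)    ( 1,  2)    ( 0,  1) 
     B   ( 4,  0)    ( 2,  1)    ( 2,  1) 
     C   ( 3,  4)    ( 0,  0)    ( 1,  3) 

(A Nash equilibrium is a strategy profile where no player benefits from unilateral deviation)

Nash equilibrium: (B, Y), (B, Z)

Work:
Best responses:
  P1 vs X: payoffs [1, 4, 3] → best response B (payoff 4)
  P1 vs Y: payoffs [1, 2, 0] → best response B (payoff 2)
  P1 vs Z: payoffs [0, 2, 1] → best response B (payoff 2)
  P2 vs A: payoffs [3, 2, 1] → best response X (payoff 3)
  P2 vs B: payoffs [0, 1, 1] → best response Y/Z (payoff 1)
  P2 vs C: payoffs [4, 0, 3] → best response X (payoff 4)
Mutual best responses: (B,Y), (B,Z) → Nash equilibria.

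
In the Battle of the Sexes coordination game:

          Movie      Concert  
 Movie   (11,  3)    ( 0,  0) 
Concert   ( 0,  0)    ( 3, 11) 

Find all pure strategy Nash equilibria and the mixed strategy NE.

Pure NE: (Movie, Movie) and (Concert, Concert); Mixed NE: p = 0.7857, q = 0.2143

Work:
Check pure NE:
(Movie, Movie): (11, 3) - no unilateral deviation beneficial
(Concert, Concert): (3, 11) - no unilateral deviation beneficial
Mixed NE: P1 plays Movie with p = 0.7857, P2 plays Movie with q = 0.2143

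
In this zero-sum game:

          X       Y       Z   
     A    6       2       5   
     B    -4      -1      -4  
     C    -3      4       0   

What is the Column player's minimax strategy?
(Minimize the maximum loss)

Column should play Y, value = 4

Work:
Column player minimizes Row's maximum payoff:
Column X: max payoff to Row = 6
Column Y: max payoff to Row = 4
Column Z: max payoff to Row = 5
Minimum is 4, achieved by column Y.
Minimax strategy: Y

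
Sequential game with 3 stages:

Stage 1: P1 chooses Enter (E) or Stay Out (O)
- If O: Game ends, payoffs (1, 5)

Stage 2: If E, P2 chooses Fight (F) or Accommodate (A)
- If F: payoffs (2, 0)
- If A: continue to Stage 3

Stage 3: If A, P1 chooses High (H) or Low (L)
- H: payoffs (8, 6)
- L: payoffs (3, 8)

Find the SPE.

SPE: (E, A, H); Outcome (8, 6)

Work:
Stage 3: P1 chooses H (8 vs 3)
Stage 2: P2: F->0, A->6 (anticipating H). Choose A
Stage 1: P1: O->1, E->8 (anticipating A, H). Choose E
SPE path: E -> A -> H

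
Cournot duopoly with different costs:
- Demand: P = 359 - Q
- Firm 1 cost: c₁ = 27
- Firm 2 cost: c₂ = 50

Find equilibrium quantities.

q₁* = 118.33, q₂* = 95.33

Work:
Reaction: q₁ = (359 - 27 - q₂)/2
Reaction: q₂ = (359 - 50 - q₁)/2
Solve simultaneously:
q₁* = (359 - 2×27 + 50)/3 = 118.33
q₂* = (359 - 2×50 + 27)/3 = 95.33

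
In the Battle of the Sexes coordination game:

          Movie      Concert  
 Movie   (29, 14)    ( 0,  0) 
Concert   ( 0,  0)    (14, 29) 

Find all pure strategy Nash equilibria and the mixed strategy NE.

Pure NE: (Movie, Movie) and (Concert, Concert); Mixed NE: p = 0.6744, q = 0.3256

Work:
Check pure NE:
(Movie, Movie): (29, 14) - no unilateral deviation beneficial
(Concert, Concert): (14, 29) - no unilateral deviation beneficial
Mixed NE: P1 plays Movie with p = 0.6744, P2 plays Movie with q = 0.3256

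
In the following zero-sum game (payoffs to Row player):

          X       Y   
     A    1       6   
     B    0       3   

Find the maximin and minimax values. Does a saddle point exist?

Maximin = 1, Minimax = 1, Saddle: True

Work:
Row minimums: [1, 0] → maximin = 1
Column maximums: [1, 6] → minimax = 1
Saddle point exists! Game value = 1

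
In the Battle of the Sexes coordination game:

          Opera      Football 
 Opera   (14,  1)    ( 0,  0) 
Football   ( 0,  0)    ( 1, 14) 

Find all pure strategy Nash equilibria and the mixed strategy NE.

Pure NE: (Opera, Opera) and (Football, Football); Mixed NE: p = 0.9333, q = 0.0667

Work:
Check pure NE:
(Opera, Opera): (14, 1) - no unilateral deviation beneficial
(Football, Football): (1, 14) - no unilateral deviation beneficial
Mixed NE: P1 plays Opera with p = 0.9333, P2 plays Opera with q = 0.0667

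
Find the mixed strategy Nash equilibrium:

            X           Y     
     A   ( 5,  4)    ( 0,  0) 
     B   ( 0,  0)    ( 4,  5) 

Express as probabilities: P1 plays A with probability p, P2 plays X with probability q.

p = 0.5556, q = 0.4444

Work:
Find probabilities that make opponent indifferent:
P2 chooses q to make P1 indifferent between A and B
P1 chooses p to make P2 indifferent between X and Y
Mixed NE: P1 plays (A: 0.5556, B: 0.4444), P2 plays (X: 0.4444, Y: 0.5556)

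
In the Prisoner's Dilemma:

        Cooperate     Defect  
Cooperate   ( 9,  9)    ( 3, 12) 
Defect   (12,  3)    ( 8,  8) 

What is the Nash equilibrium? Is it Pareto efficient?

(Defect, Defect) is NE; not Pareto efficient

Work:
Defect dominates Cooperate for both players:
If P2 cooperates: Defect (12) > Cooperate (9)
If P2 defects: Defect (8) > Cooperate (3)
NE: (Defect, Defect) with payoff (8, 8)
But (Cooperate, Cooperate) = (9, 9) Pareto dominates (8, 8)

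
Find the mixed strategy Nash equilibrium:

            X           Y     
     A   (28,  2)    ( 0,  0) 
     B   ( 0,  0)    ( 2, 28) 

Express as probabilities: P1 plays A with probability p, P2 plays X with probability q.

p = 0.9333, q = 0.0667

Work:
Find probabilities that make opponent indifferent:
P2 chooses q to make P1 indifferent between A and B
P1 chooses p to make P2 indifferent between X and Y
Mixed NE: P1 plays (A: 0.9333, B: 0.0667), P2 plays (X: 0.0667, Y: 0.9333)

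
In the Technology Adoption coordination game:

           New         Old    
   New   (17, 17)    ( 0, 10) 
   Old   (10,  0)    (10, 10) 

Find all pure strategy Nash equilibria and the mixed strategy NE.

Pure NE: (New, New) and (Old, Old); Mixed NE: p = 0.5882, q = 0.5882

Work:
Check pure NE:
(New, New): (17, 17) - no unilateral deviation beneficial
(Old, Old): (10, 10) - no unilateral deviation beneficial
Mixed NE: P1 plays New with p = 0.5882, P2 plays New with q = 0.5882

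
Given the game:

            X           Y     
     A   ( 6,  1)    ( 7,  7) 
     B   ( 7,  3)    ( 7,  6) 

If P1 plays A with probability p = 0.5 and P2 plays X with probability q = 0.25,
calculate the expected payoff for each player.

E[P1] = 6.875, E[P2] = 5.375

Work:
E[P1] = p·q·π₁(A,X) + p·(1-q)·π₁(A,Y) + (1-p)·q·π₁(B,X) + (1-p)·(1-q)·π₁(B,Y)
= 0.5·0.25·6 + 0.5·0.75·7 + 0.5·0.25·7 + 0.5·0.75·7
= 6.875

E[P2] = 5.375 (similar calculation)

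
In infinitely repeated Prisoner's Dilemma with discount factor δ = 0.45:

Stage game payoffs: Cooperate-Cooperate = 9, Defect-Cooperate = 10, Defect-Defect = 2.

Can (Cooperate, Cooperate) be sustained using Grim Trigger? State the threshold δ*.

δ* = 0.125; since δ = 0.45 ≥ 0.125, cooperation can be sustained

Work:
For Grim Trigger:
Cooperate forever: 9/(1-δ)
Defect then punished: 10 + 2·δ/(1-δ)
Need: 9/(1-δ) ≥ 10 + 2·δ/(1-δ)
Solving: δ ≥ (T-R)/(T-P) = (10-9)/(10-2) = 0.125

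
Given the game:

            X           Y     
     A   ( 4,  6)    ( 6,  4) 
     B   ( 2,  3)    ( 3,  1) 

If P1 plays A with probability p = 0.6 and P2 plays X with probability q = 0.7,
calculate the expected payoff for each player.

E[P1] = 3.68, E[P2] = 4.2

Work:
E[P1] = p·q·π₁(A,X) + p·(1-q)·π₁(A,Y) + (1-p)·q·π₁(B,X) + (1-p)·(1-q)·π₁(B,Y)
= 0.6·0.7·4 + 0.6·0.3·6 + 0.4·0.7·2 + 0.4·0.3·3
= 3.68

E[P2] = 4.2 (similar calculation)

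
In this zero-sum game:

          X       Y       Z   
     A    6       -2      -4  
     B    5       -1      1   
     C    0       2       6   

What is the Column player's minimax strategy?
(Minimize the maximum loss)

Column should play Y, value = 2

Work:
Column player minimizes Row's maximum payoff:
Column X: max payoff to Row = 6
Column Y: max payoff to Row = 2
Column Z: max payoff to Row = 6
Minimum is 2, achieved by column Y.
Minimax strategy: Y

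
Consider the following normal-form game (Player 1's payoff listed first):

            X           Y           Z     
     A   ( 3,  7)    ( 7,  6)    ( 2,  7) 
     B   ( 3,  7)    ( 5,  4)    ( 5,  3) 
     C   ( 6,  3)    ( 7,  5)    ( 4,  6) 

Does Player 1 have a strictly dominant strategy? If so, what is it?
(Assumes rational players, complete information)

No strictly dominant strategy exists for Player 1

Work:
A strategy strictly dominates another if it gives a strictly higher payoff against every opponent action. Compare each pair of P1's strategies column-by-column:
  A vs B: [3 vs 3, 7 vs 5, 2 vs 5] → A does not strictly dominate B (column X: 3 ≤ 3)
  A vs C: [3 vs 6, 7 vs 7, 2 vs 4] → A does not strictly dominate C (column X: 3 ≤ 6)
  B vs A: [3 vs 3, 5 vs 7, 5 vs 2] → B does not strictly dominate A (column X: 3 ≤ 3)
  B vs C: [3 vs 6, 5 vs 7, 5 vs 4] → B does not strictly dominate C (column X: 3 ≤ 6)
  C vs A: [6 vs 3, 7 vs 7, 4 vs 2] → C does not strictly dominate A (column Y: 7 ≤ 7)
  C vs B: [6 vs 3, 7 vs 5, 4 vs 5] → C does not strictly dominate B (column Z: 4 ≤ 5)
No single strategy strictly dominates all others → no strictly dominant strategy.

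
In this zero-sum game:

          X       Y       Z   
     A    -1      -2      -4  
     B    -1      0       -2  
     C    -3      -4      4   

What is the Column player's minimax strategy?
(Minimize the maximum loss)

Column should play X, value = -1

Work:
Column player minimizes Row's maximum payoff:
Column X: max payoff to Row = -1
Column Y: max payoff to Row = 0
Column Z: max payoff to Row = 4
Minimum is -1, achieved by column X.
Minimax strategy: X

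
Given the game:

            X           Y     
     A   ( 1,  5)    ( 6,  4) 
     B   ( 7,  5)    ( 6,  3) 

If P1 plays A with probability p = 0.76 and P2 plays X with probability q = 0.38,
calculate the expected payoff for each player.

E[P1] = 4.6472, E[P2] = 4.2312

Work:
E[P1] = p·q·π₁(A,X) + p·(1-q)·π₁(A,Y) + (1-p)·q·π₁(B,X) + (1-p)·(1-q)·π₁(B,Y)
= 0.76·0.38·1 + 0.76·0.62·6 + 0.24·0.38·7 + 0.24·0.62·6
= 4.6472

E[P2] = 4.2312 (similar calculation)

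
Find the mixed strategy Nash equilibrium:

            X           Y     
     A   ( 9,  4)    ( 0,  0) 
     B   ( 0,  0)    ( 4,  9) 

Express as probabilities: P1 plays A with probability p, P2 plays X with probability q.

p = 0.6923, q = 0.3077

Work:
Find probabilities that make opponent indifferent:
P2 chooses q to make P1 indifferent between A and B
P1 chooses p to make P2 indifferent between X and Y
Mixed NE: P1 plays (A: 0.6923, B: 0.3077), P2 plays (X: 0.3077, Y: 0.6923)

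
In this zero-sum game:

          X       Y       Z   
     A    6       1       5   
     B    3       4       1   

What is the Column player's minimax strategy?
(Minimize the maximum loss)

Column should play Y, value = 4

Work:
Column player minimizes Row's maximum payoff:
Column X: max payoff to Row = 6
Column Y: max payoff to Row = 4
Column Z: max payoff to Row = 5
Minimum is 4, achieved by column Y.
Minimax strategy: Y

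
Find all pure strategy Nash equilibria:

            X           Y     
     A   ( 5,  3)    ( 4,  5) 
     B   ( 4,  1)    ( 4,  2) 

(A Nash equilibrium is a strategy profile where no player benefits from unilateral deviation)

Nash equilibrium: (A, Y), (B, Y)

Work:
Best responses:
  P1 vs X: payoffs [5, 4] → best response A (payoff 5)
  P1 vs Y: payoffs [4, 4] → best response A/B (payoff 4)
  P2 vs A: payoffs [3, 5] → best response Y (payoff 5)
  P2 vs B: payoffs [1, 2] → best response Y (payoff 2)
Mutual best responses: (A,Y), (B,Y) → Nash equilibria.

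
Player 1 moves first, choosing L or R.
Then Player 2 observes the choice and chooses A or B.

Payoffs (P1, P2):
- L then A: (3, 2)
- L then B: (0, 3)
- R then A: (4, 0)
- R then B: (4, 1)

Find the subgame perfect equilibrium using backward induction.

P1 plays R, P2 plays B after L and B after R; Payoff (4, 1)

Work:
Backward induction:
After L: P2 chooses B → P1 gets 0
After R: P2 chooses B → P1 gets 4
P1 chooses R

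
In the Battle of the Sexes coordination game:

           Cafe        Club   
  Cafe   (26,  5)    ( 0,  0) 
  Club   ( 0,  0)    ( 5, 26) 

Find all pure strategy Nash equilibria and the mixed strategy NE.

Pure NE: (Cafe, Cafe) and (Club, Club); Mixed NE: p = 0.8387, q = 0.1613

Work:
Check pure NE:
(Cafe, Cafe): (26, 5) - no unilateral deviation beneficial
(Club, Club): (5, 26) - no unilateral deviation beneficial
Mixed NE: P1 plays Cafe with p = 0.8387, P2 plays Cafe with q = 0.1613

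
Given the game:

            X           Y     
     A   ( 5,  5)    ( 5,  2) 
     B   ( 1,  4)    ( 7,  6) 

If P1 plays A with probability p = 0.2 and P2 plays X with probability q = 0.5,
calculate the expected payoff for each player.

E[P1] = 4.2, E[P2] = 4.7

Work:
E[P1] = p·q·π₁(A,X) + p·(1-q)·π₁(A,Y) + (1-p)·q·π₁(B,X) + (1-p)·(1-q)·π₁(B,Y)
= 0.2·0.5·5 + 0.2·0.5·5 + 0.8·0.5·1 + 0.8·0.5·7
= 4.2

E[P2] = 4.7 (similar calculation)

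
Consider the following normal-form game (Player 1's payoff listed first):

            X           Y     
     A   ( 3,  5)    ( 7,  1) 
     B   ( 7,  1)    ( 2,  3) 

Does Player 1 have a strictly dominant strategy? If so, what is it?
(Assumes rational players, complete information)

No strictly dominant strategy exists for Player 1

Work:
A strategy strictly dominates another if it gives a strictly higher payoff against every opponent action. Compare each pair of P1's strategies column-by-column:
  A vs B: [3 vs 7, 7 vs 2] → A does not strictly dominate B (column X: 3 ≤ 7)
  B vs A: [7 vs 3, 2 vs 7] → B does not strictly dominate A (column Y: 2 ≤ 7)
No single strategy strictly dominates all others → no strictly dominant strategy.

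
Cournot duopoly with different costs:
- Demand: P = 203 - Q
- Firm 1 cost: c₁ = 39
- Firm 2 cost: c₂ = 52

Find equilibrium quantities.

q₁* = 59.0, q₂* = 46.0

Work:
Reaction: q₁ = (203 - 39 - q₂)/2
Reaction: q₂ = (203 - 52 - q₁)/2
Solve simultaneously:
q₁* = (203 - 2×39 + 52)/3 = 59.0
q₂* = (203 - 2×52 + 39)/3 = 46.0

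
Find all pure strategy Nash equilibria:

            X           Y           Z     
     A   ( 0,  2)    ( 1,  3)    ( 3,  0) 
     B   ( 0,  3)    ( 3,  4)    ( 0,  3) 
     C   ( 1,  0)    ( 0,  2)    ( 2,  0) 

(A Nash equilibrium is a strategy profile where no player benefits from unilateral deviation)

Nash equilibrium: (B, Y)

Work:
Best responses:
  P1 vs X: payoffs [0, 0, 1] → best response C (payoff 1)
  P1 vs Y: payoffs [1, 3, 0] → best response B (payoff 3)
  P1 vs Z: payoffs [3, 0, 2] → best response A (payoff 3)
  P2 vs A: payoffs [2, 3, 0] → best response Y (payoff 3)
  P2 vs B: payoffs [3, 4, 3] → best response Y (payoff 4)
  P2 vs C: payoffs [0, 2, 0] → best response Y (payoff 2)
Mutual best responses: (B,Y) → Nash equilibria.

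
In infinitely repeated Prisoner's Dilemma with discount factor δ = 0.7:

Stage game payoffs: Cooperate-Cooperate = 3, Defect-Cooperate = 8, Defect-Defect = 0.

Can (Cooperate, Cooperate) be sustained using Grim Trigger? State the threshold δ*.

δ* = 0.625; since δ = 0.7 ≥ 0.625, cooperation can be sustained

Work:
For Grim Trigger:
Cooperate forever: 3/(1-δ)
Defect then punished: 8 + 0·δ/(1-δ)
Need: 3/(1-δ) ≥ 8 + 0·δ/(1-δ)
Solving: δ ≥ (T-R)/(T-P) = (8-3)/(8-0) = 0.625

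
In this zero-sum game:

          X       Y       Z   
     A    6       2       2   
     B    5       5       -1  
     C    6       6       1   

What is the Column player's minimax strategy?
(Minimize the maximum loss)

Column should play Z, value = 2

Work:
Column player minimizes Row's maximum payoff:
Column X: max payoff to Row = 6
Column Y: max payoff to Row = 6
Column Z: max payoff to Row = 2
Minimum is 2, achieved by column Z.
Minimax strategy: Z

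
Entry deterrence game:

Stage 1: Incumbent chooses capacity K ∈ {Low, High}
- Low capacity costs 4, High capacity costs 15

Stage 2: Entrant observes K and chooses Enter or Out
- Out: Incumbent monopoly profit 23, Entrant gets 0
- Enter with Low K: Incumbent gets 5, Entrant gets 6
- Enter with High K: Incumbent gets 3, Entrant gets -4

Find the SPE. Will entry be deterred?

SPE: (High, Enter|Low, Out|High); Entry deterred. Incumbent net profit = 8

Work:
After Low K: Entrant enters (6 > 0)
After High K: Entrant stays out (-4 < 0)
Incumbent: Low → 5−4=1, High → 23−15=8
Incumbent chooses High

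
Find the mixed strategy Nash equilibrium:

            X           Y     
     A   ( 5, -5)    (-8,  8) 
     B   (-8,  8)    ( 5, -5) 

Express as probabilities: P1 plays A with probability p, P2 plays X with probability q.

p = 0.5, q = 0.5

Work:
Find probabilities that make opponent indifferent:
P2 chooses q to make P1 indifferent between A and B
P1 chooses p to make P2 indifferent between X and Y
Mixed NE: P1 plays (A: 0.5, B: 0.5), P2 plays (X: 0.5, Y: 0.5)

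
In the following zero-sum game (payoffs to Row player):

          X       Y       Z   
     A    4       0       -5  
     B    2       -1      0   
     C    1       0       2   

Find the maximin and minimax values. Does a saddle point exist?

Maximin = 0, Minimax = 0, Saddle: True

Work:
Row minimums: [-5, -1, 0] → maximin = 0
Column maximums: [4, 0, 2] → minimax = 0
Saddle point exists! Game value = 0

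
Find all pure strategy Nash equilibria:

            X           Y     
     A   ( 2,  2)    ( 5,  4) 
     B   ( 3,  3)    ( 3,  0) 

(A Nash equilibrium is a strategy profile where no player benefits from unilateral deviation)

Nash equilibrium: (A, Y), (B, X)

Work:
Best responses:
  P1 vs X: payoffs [2, 3] → best response B (payoff 3)
  P1 vs Y: payoffs [5, 3] → best response A (payoff 5)
  P2 vs A: payoffs [2, 4] → best response Y (payoff 4)
  P2 vs B: payoffs [3, 0] → best response X (payoff 3)
Mutual best responses: (A,Y), (B,X) → Nash equilibria.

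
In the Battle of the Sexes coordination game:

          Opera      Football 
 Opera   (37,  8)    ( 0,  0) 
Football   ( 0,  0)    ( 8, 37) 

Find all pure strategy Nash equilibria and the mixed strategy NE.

Pure NE: (Opera, Opera) and (Football, Football); Mixed NE: p = 0.8222, q = 0.1778

Work:
Check pure NE:
(Opera, Opera): (37, 8) - no unilateral deviation beneficial
(Football, Football): (8, 37) - no unilateral deviation beneficial
Mixed NE: P1 plays Opera with p = 0.8222, P2 plays Opera with q = 0.1778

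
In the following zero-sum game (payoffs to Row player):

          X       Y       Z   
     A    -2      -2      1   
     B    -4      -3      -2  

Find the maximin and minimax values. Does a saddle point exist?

Maximin = -2, Minimax = -2, Saddle: True

Work:
Row minimums: [-2, -4] → maximin = -2
Column maximums: [-2, -2, 1] → minimax = -2
Saddle point exists! Game value = -2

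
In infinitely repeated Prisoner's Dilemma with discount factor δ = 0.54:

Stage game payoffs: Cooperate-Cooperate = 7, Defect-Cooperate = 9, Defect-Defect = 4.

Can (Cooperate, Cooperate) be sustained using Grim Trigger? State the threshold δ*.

δ* = 0.4; since δ = 0.54 ≥ 0.4, cooperation can be sustained

Work:
For Grim Trigger:
Cooperate forever: 7/(1-δ)
Defect then punished: 9 + 4·δ/(1-δ)
Need: 7/(1-δ) ≥ 9 + 4·δ/(1-δ)
Solving: δ ≥ (T-R)/(T-P) = (9-7)/(9-4) = 0.4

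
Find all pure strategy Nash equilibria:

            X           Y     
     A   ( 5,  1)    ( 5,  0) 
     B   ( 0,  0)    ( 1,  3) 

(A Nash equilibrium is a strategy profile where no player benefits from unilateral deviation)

Nash equilibrium: (A, X)

Work:
Best responses:
  P1 vs X: payoffs [5, 0] → best response A (payoff 5)
  P1 vs Y: payoffs [5, 1] → best response A (payoff 5)
  P2 vs A: payoffs [1, 0] → best response X (payoff 1)
  P2 vs B: payoffs [0, 3] → best response Y (payoff 3)
Mutual best responses: (A,X) → Nash equilibria.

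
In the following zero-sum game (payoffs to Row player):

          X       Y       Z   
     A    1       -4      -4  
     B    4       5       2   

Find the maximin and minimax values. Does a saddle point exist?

Maximin = 2, Minimax = 2, Saddle: True

Work:
Row minimums: [-4, 2] → maximin = 2
Column maximums: [4, 5, 2] → minimax = 2
Saddle point exists! Game value = 2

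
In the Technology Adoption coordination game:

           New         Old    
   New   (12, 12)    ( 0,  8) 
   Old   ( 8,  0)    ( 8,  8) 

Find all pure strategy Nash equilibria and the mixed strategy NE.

Pure NE: (New, New) and (Old, Old); Mixed NE: p = 0.6667, q = 0.6667

Work:
Check pure NE:
(New, New): (12, 12) - no unilateral deviation beneficial
(Old, Old): (8, 8) - no unilateral deviation beneficial
Mixed NE: P1 plays New with p = 0.6667, P2 plays New with q = 0.6667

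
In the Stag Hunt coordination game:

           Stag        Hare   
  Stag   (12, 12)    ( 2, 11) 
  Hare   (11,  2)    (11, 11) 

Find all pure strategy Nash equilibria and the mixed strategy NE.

Pure NE: (Stag, Stag) and (Hare, Hare); Mixed NE: p = 0.9, q = 0.9

Work:
Check pure NE:
(Stag, Stag): (12, 12) - no unilateral deviation beneficial
(Hare, Hare): (11, 11) - no unilateral deviation beneficial
Mixed NE: P1 plays Stag with p = 0.9, P2 plays Stag with q = 0.9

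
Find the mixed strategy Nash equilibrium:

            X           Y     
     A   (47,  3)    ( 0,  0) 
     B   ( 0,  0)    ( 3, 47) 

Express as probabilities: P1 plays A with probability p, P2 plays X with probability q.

p = 0.94, q = 0.06

Work:
Find probabilities that make opponent indifferent:
P2 chooses q to make P1 indifferent between A and B
P1 chooses p to make P2 indifferent between X and Y
Mixed NE: P1 plays (A: 0.94, B: 0.06), P2 plays (X: 0.06, Y: 0.94)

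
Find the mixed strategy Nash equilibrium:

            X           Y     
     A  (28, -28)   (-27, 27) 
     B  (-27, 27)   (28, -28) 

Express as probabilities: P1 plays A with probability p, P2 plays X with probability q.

p = 0.5, q = 0.5

Work:
Find probabilities that make opponent indifferent:
P2 chooses q to make P1 indifferent between A and B
P1 chooses p to make P2 indifferent between X and Y
Mixed NE: P1 plays (A: 0.5, B: 0.5), P2 plays (X: 0.5, Y: 0.5)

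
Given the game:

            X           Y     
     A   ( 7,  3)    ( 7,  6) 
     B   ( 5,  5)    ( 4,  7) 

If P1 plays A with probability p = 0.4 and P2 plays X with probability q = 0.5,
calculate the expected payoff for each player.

E[P1] = 5.5, E[P2] = 5.4

Work:
E[P1] = p·q·π₁(A,X) + p·(1-q)·π₁(A,Y) + (1-p)·q·π₁(B,X) + (1-p)·(1-q)·π₁(B,Y)
= 0.4·0.5·7 + 0.4·0.5·7 + 0.6·0.5·5 + 0.6·0.5·4
= 5.5

E[P2] = 5.4 (similar calculation)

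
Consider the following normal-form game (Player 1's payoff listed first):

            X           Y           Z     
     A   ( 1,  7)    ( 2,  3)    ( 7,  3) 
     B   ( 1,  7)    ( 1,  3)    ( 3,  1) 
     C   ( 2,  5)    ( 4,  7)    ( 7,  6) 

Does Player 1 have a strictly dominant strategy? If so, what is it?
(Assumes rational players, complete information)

No strictly dominant strategy exists for Player 1

Work:
A strategy strictly dominates another if it gives a strictly higher payoff against every opponent action. Compare each pair of P1's strategies column-by-column:
  A vs B: [1 vs 1, 2 vs 1, 7 vs 3] → A does not strictly dominate B (column X: 1 ≤ 1)
  A vs C: [1 vs 2, 2 vs 4, 7 vs 7] → A does not strictly dominate C (column X: 1 ≤ 2)
  B vs A: [1 vs 1, 1 vs 2, 3 vs 7] → B does not strictly dominate A (column X: 1 ≤ 1)
  B vs C: [1 vs 2, 1 vs 4, 3 vs 7] → B does not strictly dominate C (column X: 1 ≤ 2)
  C vs A: [2 vs 1, 4 vs 2, 7 vs 7] → C does not strictly dominate A (column Z: 7 ≤ 7)
  C vs B: [2 vs 1, 4 vs 1, 7 vs 3] → C strictly dominates B
No single strategy strictly dominates all others → no strictly dominant strategy.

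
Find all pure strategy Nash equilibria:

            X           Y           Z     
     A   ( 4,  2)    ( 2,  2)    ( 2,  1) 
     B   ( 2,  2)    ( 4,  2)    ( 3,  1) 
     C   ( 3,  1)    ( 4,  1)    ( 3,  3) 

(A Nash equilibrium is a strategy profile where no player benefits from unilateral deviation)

Nash equilibrium: (A, X), (B, Y), (C, Z)

Work:
Best responses:
  P1 vs X: payoffs [4, 2, 3] → best response A (payoff 4)
  P1 vs Y: payoffs [2, 4, 4] → best response B/C (payoff 4)
  P1 vs Z: payoffs [2, 3, 3] → best response B/C (payoff 3)
  P2 vs A: payoffs [2, 2, 1] → best response X/Y (payoff 2)
  P2 vs B: payoffs [2, 2, 1] → best response X/Y (payoff 2)
  P2 vs C: payoffs [1, 1, 3] → best response Z (payoff 3)
Mutual best responses: (A,X), (B,Y), (C,Z) → Nash equilibria.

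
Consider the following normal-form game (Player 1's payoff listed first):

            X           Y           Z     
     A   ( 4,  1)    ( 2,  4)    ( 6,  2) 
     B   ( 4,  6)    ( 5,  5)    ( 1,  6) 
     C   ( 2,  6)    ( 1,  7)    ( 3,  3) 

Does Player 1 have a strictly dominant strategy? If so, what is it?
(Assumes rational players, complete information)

No strictly dominant strategy exists for Player 1

Work:
A strategy strictly dominates another if it gives a strictly higher payoff against every opponent action. Compare each pair of P1's strategies column-by-column:
  A vs B: [4 vs 4, 2 vs 5, 6 vs 1] → A does not strictly dominate B (column X: 4 ≤ 4)
  A vs C: [4 vs 2, 2 vs 1, 6 vs 3] → A strictly dominates C
  B vs A: [4 vs 4, 5 vs 2, 1 vs 6] → B does not strictly dominate A (column X: 4 ≤ 4)
  B vs C: [4 vs 2, 5 vs 1, 1 vs 3] → B does not strictly dominate C (column Z: 1 ≤ 3)
  C vs A: [2 vs 4, 1 vs 2, 3 vs 6] → C does not strictly dominate A (column X: 2 ≤ 4)
  C vs B: [2 vs 4, 1 vs 5, 3 vs 1] → C does not strictly dominate B (column X: 2 ≤ 4)
No single strategy strictly dominates all others → no strictly dominant strategy.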